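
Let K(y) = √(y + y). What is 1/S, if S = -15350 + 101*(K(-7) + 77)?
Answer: -7573/57493143 - 101*I*√14/57493143 ≈ -0.00013172 - 6.5731e-6*I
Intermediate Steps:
K(y) = √2*√y (K(y) = √(2*y) = √2*√y)
S = -7573 + 101*I*√14 (S = -15350 + 101*(√2*√(-7) + 77) = -15350 + 101*(√2*(I*√7) + 77) = -15350 + 101*(I*√14 + 77) = -15350 + 101*(77 + I*√14) = -15350 + (7777 + 101*I*√14) = -7573 + 101*I*√14 ≈ -7573.0 + 377.91*I)
1/S = 1/(-7573 + 101*I*√14)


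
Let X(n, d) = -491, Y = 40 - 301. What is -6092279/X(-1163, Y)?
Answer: 6092279/491 ≈ 12408.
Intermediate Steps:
Y = -261
-6092279/X(-1163, Y) = -6092279/(-491) = -6092279*(-1/491) = 6092279/491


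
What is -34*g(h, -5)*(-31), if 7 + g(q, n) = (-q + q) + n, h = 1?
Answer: -12648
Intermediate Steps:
g(q, n) = -7 + n (g(q, n) = -7 + ((-q + q) + n) = -7 + (0 + n) = -7 + n)
-34*g(h, -5)*(-31) = -34*(-7 - 5)*(-31) = -34*(-12)*(-31) = 408*(-31) = -12648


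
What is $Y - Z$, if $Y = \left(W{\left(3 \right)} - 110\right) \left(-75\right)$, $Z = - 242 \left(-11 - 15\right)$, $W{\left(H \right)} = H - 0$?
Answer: $1733$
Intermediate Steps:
$W{\left(H \right)} = H$ ($W{\left(H \right)} = H + 0 = H$)
$Z = 6292$ ($Z = \left(-242\right) \left(-26\right) = 6292$)
$Y = 8025$ ($Y = \left(3 - 110\right) \left(-75\right) = \left(-107\right) \left(-75\right) = 8025$)
$Y - Z = 8025 - 6292 = 1733$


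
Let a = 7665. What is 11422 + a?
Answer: 19087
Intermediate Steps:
11422 + a = 11422 + 7665 = 19087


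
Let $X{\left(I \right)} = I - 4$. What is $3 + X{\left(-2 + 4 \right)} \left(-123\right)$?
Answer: $249$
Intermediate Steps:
$X{\left(I \right)} = -4 + I$
$3 + X{\left(-2 + 4 \right)} \left(-123\right) = 3 + \left(-4 + \left(-2 + 4\right)\right) \left(-123\right) = 3 + \left(-4 + 2\right) \left(-123\right) = 3 - -246 = 3 + 246 = 249$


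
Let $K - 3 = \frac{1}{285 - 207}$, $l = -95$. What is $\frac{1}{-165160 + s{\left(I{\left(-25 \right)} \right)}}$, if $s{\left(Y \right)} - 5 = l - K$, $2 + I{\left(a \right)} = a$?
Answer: $- \frac{78}{12889735} \approx -6.0513 \cdot 10^{-6}$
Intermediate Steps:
$I{\left(a \right)} = -2 + a$
$K = \frac{235}{78}$ ($K = 3 + \frac{1}{285 - 207} = 3 + \frac{1}{78} = \frac{235}{78} \approx 3.0128$)
$s{\left(Y \right)} = - \frac{7255}{78}$ ($s{\left(Y \right)} = 5 - \frac{7645}{78} = - \frac{7255}{78}$)
$\frac{1}{-165160 + s{\left(I{\left(-25 \right)} \right)}} = \frac{1}{-165160 - \frac{7255}{78}} = \frac{1}{- \frac{12889735}{78}} = - \frac{78}{12889735}$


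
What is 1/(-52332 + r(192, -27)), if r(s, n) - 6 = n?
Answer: -1/52353 ≈ -1.9101e-5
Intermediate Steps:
r(s, n) = 6 + n
1/(-52332 + r(192, -27)) = 1/(-52332 + (6 - 27)) = 1/(-52332 - 21) = 1/(-52353) = -1/52353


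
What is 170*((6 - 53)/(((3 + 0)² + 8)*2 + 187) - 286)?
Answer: -632530/13 ≈ -48656.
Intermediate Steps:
170*((6 - 53)/(((3 + 0)² + 8)*2 + 187) - 286) = 170*(-47/((3² + 8)*2 + 187) - 286) = 170*(-47/((9 + 8)*2 + 187) - 286) = 170*(-47/(17*2 + 187) - 286) = 170*(-47/(34 + 187) - 286) = 170*(-47/221 - 286) = 170*(-63253/221) = -632530/13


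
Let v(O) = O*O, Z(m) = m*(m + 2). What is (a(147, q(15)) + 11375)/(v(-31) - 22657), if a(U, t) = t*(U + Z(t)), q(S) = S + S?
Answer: -44585/21696 ≈ -2.0550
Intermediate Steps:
Z(m) = m*(2 + m)
v(O) = O**2
q(S) = 2*S
a(U, t) = t*(U + t*(2 + t))
(a(147, q(15)) + 11375)/(v(-31) - 22657) = ((2*15)*(147 + (2*15)*(2 + 2*15)) + 11375)/((-31)**2 - 22657) = (30*(147 + 30*(2 + 30)) + 11375)/(961 - 22657) = (30*(147 + 30*32) + 11375)/(-21696) = (30*(147 + 960) + 11375)*(-1/21696) = (30*1107 + 11375)*(-1/21696) = (33210 + 11375)*(-1/21696) = 44585*(-1/21696) = -44585/21696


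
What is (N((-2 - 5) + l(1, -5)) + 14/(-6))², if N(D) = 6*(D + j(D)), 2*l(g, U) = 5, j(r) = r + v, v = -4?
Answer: 58081/9 ≈ 6453.4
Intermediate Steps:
j(r) = -4 + r (j(r) = r - 4 = -4 + r)
l(g, U) = 5/2 (l(g, U) = (½)*5 = 5/2)
N(D) = -24 + 12*D (N(D) = 6*(D + (-4 + D)) = 6*(-4 + 2*D) = -24 + 12*D)
(N((-2 - 5) + l(1, -5)) + 14/(-6))² = ((-24 + 12*((-2 - 5) + 5/2)) + 14/(-6))² = ((-24 + 12*(-7 + 5/2)) + 14*(-⅙))² = ((-24 + 12*(-9/2)) - 7/3)² = ((-24 - 54) - 7/3)² = (-78 - 7/3)² = (-241/3)² = 58081/9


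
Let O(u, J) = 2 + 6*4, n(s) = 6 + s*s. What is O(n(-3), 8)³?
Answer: 17576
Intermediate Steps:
n(s) = 6 + s²
O(u, J) = 26 (O(u, J) = 2 + 24 = 26)
O(n(-3), 8)³ = 26³ = 17576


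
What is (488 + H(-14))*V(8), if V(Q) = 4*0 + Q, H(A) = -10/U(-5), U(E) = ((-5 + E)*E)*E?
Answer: 97608/25 ≈ 3904.3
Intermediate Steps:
U(E) = E**2*(-5 + E) (U(E) = (E*(-5 + E))*E = E**2*(-5 + E))
H(A) = 1/25 (H(A) = -10*1/(25*(-5 - 5)) = -10/(25*(-10)) = -10/(-250) = -10*(-1/250) = 1/25)
V(Q) = Q (V(Q) = 0 + Q = Q)
(488 + H(-14))*V(8) = (488 + 1/25)*8 = (12201/25)*8 = 97608/25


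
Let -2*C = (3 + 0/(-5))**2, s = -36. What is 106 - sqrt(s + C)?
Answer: 106 - 9*I*sqrt(2)/2 ≈ 106.0 - 6.364*I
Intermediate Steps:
C = -9/2 (C = -(3 + 0/(-5))**2/2 = -(3 + 0*(-1/5))**2/2 = -(3 + 0)**2/2 = -1/2*3**2 = -1/2*9 = -9/2 ≈ -4.5000)
106 - sqrt(s + C) = 106 - sqrt(-36 - 9/2) = 106 - sqrt(-81/2) = 106 - 9*I*sqrt(2)/2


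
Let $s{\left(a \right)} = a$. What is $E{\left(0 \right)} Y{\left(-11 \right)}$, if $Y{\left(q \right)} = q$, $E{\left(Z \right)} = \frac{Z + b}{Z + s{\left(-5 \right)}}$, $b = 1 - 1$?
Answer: $0$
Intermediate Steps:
$b = 0$
$E{\left(Z \right)} = \frac{Z}{-5 + Z}$ ($E{\left(Z \right)} = \frac{Z + 0}{Z - 5} = \frac{Z}{-5 + Z}$)
$E{\left(0 \right)} Y{\left(-11 \right)} = \frac{0}{-5 + 0} \left(-11\right) = \frac{0}{-5} \left(-11\right) = 0 \left(- \frac{1}{5}\right) \left(-11\right) = 0 \left(-11\right) = 0$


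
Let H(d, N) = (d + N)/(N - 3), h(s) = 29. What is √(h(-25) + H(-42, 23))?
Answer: √2805/10 ≈ 5.2962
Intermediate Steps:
H(d, N) = (N + d)/(-3 + N)
√(h(-25) + H(-42, 23)) = √(29 + (23 - 42)/(-3 + 23)) = √(29 - 19/20) = √(561/20) = √2805/10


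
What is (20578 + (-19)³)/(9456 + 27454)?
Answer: 13719/36910 ≈ 0.37169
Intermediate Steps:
(20578 + (-19)³)/(9456 + 27454) = (20578 - 6859)/36910 = 13719*(1/36910) = 13719/36910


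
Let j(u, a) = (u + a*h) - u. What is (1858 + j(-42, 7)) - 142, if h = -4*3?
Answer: 1632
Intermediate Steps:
h = -12
j(u, a) = -12*a (j(u, a) = (u + a*(-12)) - u = (u - 12*a) - u = -12*a)
(1858 + j(-42, 7)) - 142 = (1858 - 12*7) - 142 = (1858 - 84) - 142 = 1774 - 142 = 1632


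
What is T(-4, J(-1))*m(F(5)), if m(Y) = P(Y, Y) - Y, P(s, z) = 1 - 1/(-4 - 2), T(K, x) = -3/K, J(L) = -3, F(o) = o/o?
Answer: ⅛ ≈ 0.12500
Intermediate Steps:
F(o) = 1
P(s, z) = 7/6 (P(s, z) = 1 - 1/(-6) = 1 - 1*(-⅙) = 1 + ⅙ = 7/6)
m(Y) = 7/6 - Y
T(-4, J(-1))*m(F(5)) = (-3/(-4))*(7/6 - 1*1) = (-3*(-¼))*(7/6 - 1) = (¾)*(⅙) = ⅛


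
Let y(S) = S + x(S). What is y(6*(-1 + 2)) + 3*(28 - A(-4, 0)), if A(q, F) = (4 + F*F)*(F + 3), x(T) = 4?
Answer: 58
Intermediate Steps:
A(q, F) = (3 + F)*(4 + F²) (A(q, F) = (4 + F²)*(3 + F) = (3 + F)*(4 + F²))
y(S) = 4 + S (y(S) = S + 4 = 4 + S)
y(6*(-1 + 2)) + 3*(28 - A(-4, 0)) = (4 + 6*(-1 + 2)) + 3*(28 - (12 + 0³ + 3*0² + 4*0)) = (4 + 6*1) + 3*(28 - (12 + 0 + 3*0 + 0)) = (4 + 6) + 3*(28 - (12 + 0 + 0 + 0)) = 10 + 3*(28 - 1*12) = 10 + 3*(28 - 12) = 10 + 3*16 = 10 + 48 = 58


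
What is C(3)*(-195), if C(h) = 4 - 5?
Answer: 195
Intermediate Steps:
C(h) = -1
C(3)*(-195) = -1*(-195) = 195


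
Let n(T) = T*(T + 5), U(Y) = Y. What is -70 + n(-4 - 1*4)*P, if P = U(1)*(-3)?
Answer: -142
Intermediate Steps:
P = -3 (P = 1*(-3) = -3)
n(T) = T*(5 + T)
-70 + n(-4 - 1*4)*P = -70 + ((-4 - 1*4)*(5 + (-4 - 1*4)))*(-3) = -70 + ((-4 - 4)*(5 + (-4 - 4)))*(-3) = -70 - 8*(5 - 8)*(-3) = -70 - 8*(-3)*(-3) = -70 + 24*(-3) = -70 - 72 = -142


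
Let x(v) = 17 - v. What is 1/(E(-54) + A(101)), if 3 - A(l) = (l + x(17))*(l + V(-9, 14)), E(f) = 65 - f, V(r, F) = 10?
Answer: -1/11089 ≈ -9.0179e-5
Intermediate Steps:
A(l) = 3 - l*(10 + l) (A(l) = 3 - (l + (17 - 1*17))*(l + 10) = 3 - (l + (17 - 17))*(10 + l) = 3 - (l + 0)*(10 + l) = 3 - l*(10 + l))
1/(E(-54) + A(101)) = 1/((65 - 1*(-54)) + (3 - 1*101² - 10*101)) = 1/((65 + 54) + (3 - 1*10201 - 1010)) = 1/(119 + (3 - 10201 - 1010)) = 1/(119 - 11208) = 1/(-11089) = -1/11089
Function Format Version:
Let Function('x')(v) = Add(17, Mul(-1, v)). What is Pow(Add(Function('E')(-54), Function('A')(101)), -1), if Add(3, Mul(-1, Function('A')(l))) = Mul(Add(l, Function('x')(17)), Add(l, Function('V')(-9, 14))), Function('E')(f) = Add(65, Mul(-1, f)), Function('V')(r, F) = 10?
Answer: Rational(-1, 11089) ≈ -9.0179e-5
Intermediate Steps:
Function('A')(l) = Add(3, Mul(-1, l, Add(10, l))) (Function('A')(l) = Add(3, Mul(-1, Mul(Add(l, Add(17, Mul(-1, 17))), Add(l, 10)))) = Add(3, Mul(-1, Mul(Add(l, Add(17, -17)), Add(10, l)))) = Add(3, Mul(-1, Mul(Add(l, 0), Add(10, l)))) = Add(3, Mul(-1, Mul(l, Add(10, l)))) = Add(3, Mul(-1, l, Add(10, l))))
Pow(Add(Function('E')(-54), Function('A')(101)), -1) = Pow(Add(Add(65, Mul(-1, -54)), Add(3, Mul(-1, Pow(101, 2)), Mul(-10, 101))), -1) = Pow(Add(Add(65, 54), Add(3, Mul(-1, 10201), -1010)), -1) = Pow(Add(119, Add(3, -10201, -1010)), -1) = Pow(Add(119, -11208), -1) = Pow(-11089, -1) = Rational(-1, 11089)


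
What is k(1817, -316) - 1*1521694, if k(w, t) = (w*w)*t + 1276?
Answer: -1044790942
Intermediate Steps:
k(w, t) = 1276 + t*w**2 (k(w, t) = w**2*t + 1276 = t*w**2 + 1276 = 1276 + t*w**2)
k(1817, -316) - 1*1521694 = (1276 - 316*1817**2) - 1*1521694 = (1276 - 316*3301489) - 1521694 = (1276 - 1043270524) - 1521694 = -1043269248 - 1521694 = -1044790942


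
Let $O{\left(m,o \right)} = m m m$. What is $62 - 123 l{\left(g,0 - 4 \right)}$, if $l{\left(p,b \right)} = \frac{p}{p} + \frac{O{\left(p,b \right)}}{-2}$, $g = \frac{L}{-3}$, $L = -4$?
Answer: $\frac{763}{9} \approx 84.778$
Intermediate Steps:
$O{\left(m,o \right)} = m^{3}$ ($O{\left(m,o \right)} = m^{2} m = m^{3}$)
$g = \frac{4}{3}$ ($g = - \frac{4}{-3} = \left(-4\right) \left(- \frac{1}{3}\right) = \frac{4}{3} \approx 1.3333$)
$l{\left(p,b \right)} = 1 - \frac{p^{3}}{2}$ ($l{\left(p,b \right)} = \frac{p}{p} + \frac{p^{3}}{-2} = 1 + p^{3} \left(- \frac{1}{2}\right) = 1 - \frac{p^{3}}{2}$)
$62 - 123 l{\left(g,0 - 4 \right)} = 62 - 123 \left(1 - \frac{\left(\frac{4}{3}\right)^{3}}{2}\right) = 62 - 123 \left(1 - \frac{32}{27}\right) = 62 - - \frac{205}{9} = 62 + \frac{205}{9} = \frac{763}{9}$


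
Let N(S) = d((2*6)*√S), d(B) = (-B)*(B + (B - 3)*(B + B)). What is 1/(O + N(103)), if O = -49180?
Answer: -6245/3262709338268 - 22248*√103/815677334567 ≈ -2.7873e-7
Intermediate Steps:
d(B) = -B*(B + 2*B*(-3 + B)) (d(B) = (-B)*(B + (-3 + B)*(2*B)) = (-B)*(B + 2*B*(-3 + B)) = -B*(B + 2*B*(-3 + B)))
N(S) = 144*S*(5 - 24*√S) (N(S) = ((2*6)*√S)²*(5 - 2*2*6*√S) = (12*√S)²*(5 - 24*√S) = (144*S)*(5 - 24*√S) = 144*S*(5 - 24*√S))
1/(O + N(103)) = 1/(-49180 + (-355968*√103 + 720*103)) = 1/(-49180 + (-355968*√103 + 74160)) = 1/(-49180 + (74160 - 355968*√103)) = 1/(24980 - 355968*√103)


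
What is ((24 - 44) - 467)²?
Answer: 237169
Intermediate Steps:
((24 - 44) - 467)² = (-20 - 467)² = (-487)² = 237169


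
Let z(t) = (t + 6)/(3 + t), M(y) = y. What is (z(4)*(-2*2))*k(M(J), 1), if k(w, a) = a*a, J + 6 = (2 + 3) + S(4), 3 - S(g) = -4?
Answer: -40/7 ≈ -5.7143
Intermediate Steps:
S(g) = 7 (S(g) = 3 - 1*(-4) = 3 + 4 = 7)
J = 6 (J = -6 + ((2 + 3) + 7) = -6 + (5 + 7) = -6 + 12 = 6)
z(t) = (6 + t)/(3 + t)
k(w, a) = a**2
(z(4)*(-2*2))*k(M(J), 1) = (((6 + 4)/(3 + 4))*(-2*2))*1**2 = ((10/7)*(-4))*1 = -40/7*1 = -40/7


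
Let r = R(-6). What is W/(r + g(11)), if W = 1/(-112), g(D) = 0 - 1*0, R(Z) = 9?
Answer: -1/1008 ≈ -0.00099206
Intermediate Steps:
r = 9
g(D) = 0 (g(D) = 0 + 0 = 0)
W = -1/112 ≈ -0.0089286
W/(r + g(11)) = -1/(112*(9 + 0)) = -1/112/9 = -1/112*⅑ = -1/1008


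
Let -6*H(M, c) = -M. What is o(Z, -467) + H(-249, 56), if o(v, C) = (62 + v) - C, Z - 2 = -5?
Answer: 969/2 ≈ 484.50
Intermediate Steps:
Z = -3 (Z = 2 - 5 = -3)
o(v, C) = 62 + v - C
H(M, c) = M/6 (H(M, c) = -(-1)*M/6 = M/6)
o(Z, -467) + H(-249, 56) = (62 - 3 - 1*(-467)) + (⅙)*(-249) = (62 - 3 + 467) - 83/2 = 526 - 83/2 = 969/2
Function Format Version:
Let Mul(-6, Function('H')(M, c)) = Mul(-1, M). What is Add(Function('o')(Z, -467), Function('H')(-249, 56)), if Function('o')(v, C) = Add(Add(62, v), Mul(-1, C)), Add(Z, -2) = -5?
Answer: Rational(969, 2) ≈ 484.50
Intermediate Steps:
Z = -3 (Z = Add(2, -5) = -3)
Function('o')(v, C) = Add(62, v, Mul(-1, C))
Function('H')(M, c) = Mul(Rational(1, 6), M) (Function('H')(M, c) = Mul(Rational(-1, 6), Mul(-1, M)) = Mul(Rational(1, 6), M))
Add(Function('o')(Z, -467), Function('H')(-249, 56)) = Add(Add(62, -3, Mul(-1, -467)), Mul(Rational(1, 6), -249)) = Add(Add(62, -3, 467), Rational(-83, 2)) = Add(526, Rational(-83, 2)) = Rational(969, 2)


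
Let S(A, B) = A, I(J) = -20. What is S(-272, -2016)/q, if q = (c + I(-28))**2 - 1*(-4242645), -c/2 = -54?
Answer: -272/4250389 ≈ -6.3994e-5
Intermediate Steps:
c = 108 (c = -2*(-54) = 108)
q = 4250389 (q = (108 - 20)**2 - 1*(-4242645) = 88**2 + 4242645 = 7744 + 4242645 = 4250389)
S(-272, -2016)/q = -272/4250389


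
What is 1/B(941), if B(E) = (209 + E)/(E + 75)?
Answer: 508/575 ≈ 0.88348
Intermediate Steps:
B(E) = (209 + E)/(75 + E)
1/B(941) = 1/((209 + 941)/(75 + 941)) = 1/(1150/1016) = 1/((1/1016)*1150) = 1/(575/508) = 508/575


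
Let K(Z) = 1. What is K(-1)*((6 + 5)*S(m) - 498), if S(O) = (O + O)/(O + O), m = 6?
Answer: -487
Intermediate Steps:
S(O) = 1 (S(O) = (2*O)/((2*O)) = (2*O)*(1/(2*O)) = 1)
K(-1)*((6 + 5)*S(m) - 498) = 1*((6 + 5)*1 - 498) = 1*(11*1 - 498) = 1*(11 - 498) = 1*(-487) = -487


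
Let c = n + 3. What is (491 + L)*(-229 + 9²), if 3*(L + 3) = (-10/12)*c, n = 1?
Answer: -648536/9 ≈ -72060.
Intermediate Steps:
c = 4 (c = 1 + 3 = 4)
L = -37/9 (L = -3 + (-10/12*4)/3 = -3 + (-10*1/12*4)/3 = -3 + (-⅚*4)/3 = -3 + (⅓)*(-10/3) = -3 - 10/9 = -37/9 ≈ -4.1111)
(491 + L)*(-229 + 9²) = (491 - 37/9)*(-229 + 9²) = 4382*(-229 + 81)/9 = (4382/9)*(-148) = -648536/9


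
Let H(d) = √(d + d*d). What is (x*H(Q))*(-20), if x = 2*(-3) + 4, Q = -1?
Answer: 0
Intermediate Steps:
x = -2 (x = -6 + 4 = -2)
H(d) = √(d + d²)
(x*H(Q))*(-20) = -2*I*√(1 - 1)*(-20) = -2*√(-1*0)*(-20) = -2*√0*(-20) = -2*0*(-20) = 0*(-20) = 0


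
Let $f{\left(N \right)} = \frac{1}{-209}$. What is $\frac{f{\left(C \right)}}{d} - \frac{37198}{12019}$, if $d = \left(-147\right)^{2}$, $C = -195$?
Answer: $- \frac{23999518951}{7754454477} \approx -3.0949$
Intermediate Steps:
$f{\left(N \right)} = - \frac{1}{209}$
$d = 21609$
$\frac{f{\left(C \right)}}{d} - \frac{37198}{12019} = - \frac{1}{209 \cdot 21609} - \frac{37198}{12019} = \left(- \frac{1}{209}\right) \frac{1}{21609} - \frac{5314}{1717} = - \frac{1}{4516281} - \frac{5314}{1717} = - \frac{23999518951}{7754454477}$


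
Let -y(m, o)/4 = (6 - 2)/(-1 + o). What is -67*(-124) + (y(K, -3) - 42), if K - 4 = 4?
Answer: 8270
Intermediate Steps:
K = 8 (K = 4 + 4 = 8)
y(m, o) = -16/(-1 + o) (y(m, o) = -4*(6 - 2)/(-1 + o) = -16/(-1 + o))
-67*(-124) + (y(K, -3) - 42) = -67*(-124) + (-16/(-1 - 3) - 42) = 8308 + (-16/(-4) - 42) = 8308 + (-16*(-¼) - 42) = 8308 + (4 - 42) = 8308 - 38 = 8270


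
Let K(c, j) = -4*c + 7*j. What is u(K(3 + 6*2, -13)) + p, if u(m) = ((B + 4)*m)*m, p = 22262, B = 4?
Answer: 204670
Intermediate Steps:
u(m) = 8*m² (u(m) = ((4 + 4)*m)*m = (8*m)*m = 8*m²)
u(K(3 + 6*2, -13)) + p = 8*(-4*(3 + 6*2) + 7*(-13))² + 22262 = 8*(-4*(3 + 12) - 91)² + 22262 = 8*(-4*15 - 91)² + 22262 = 8*(-60 - 91)² + 22262 = 8*(-151)² + 22262 = 8*22801 + 22262 = 182408 + 22262 = 204670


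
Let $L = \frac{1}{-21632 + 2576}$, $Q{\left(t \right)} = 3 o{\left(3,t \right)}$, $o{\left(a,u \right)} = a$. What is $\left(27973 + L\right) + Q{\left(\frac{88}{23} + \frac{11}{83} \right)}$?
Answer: $\frac{533224991}{19056} \approx 27982.0$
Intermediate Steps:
$Q{\left(t \right)} = 9$ ($Q{\left(t \right)} = 3 \cdot 3 = 9$)
$L = - \frac{1}{19056}$ ($L = \frac{1}{-19056} = - \frac{1}{19056} \approx -5.2477 \cdot 10^{-5}$)
$\left(27973 + L\right) + Q{\left(\frac{88}{23} + \frac{11}{83} \right)} = \left(27973 - \frac{1}{19056}\right) + 9 = \frac{533053487}{19056} + 9 = \frac{533224991}{19056}$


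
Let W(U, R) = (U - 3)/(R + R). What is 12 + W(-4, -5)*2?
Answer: 67/5 ≈ 13.400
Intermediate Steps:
W(U, R) = (-3 + U)/(2*R) (W(U, R) = (-3 + U)/((2*R)) = (-3 + U)*(1/(2*R)) = (-3 + U)/(2*R))
12 + W(-4, -5)*2 = 12 + ((½)*(-3 - 4)/(-5))*2 = 12 + ((½)*(-⅕)*(-7))*2 = 12 + (7/10)*2 = 12 + 7/5 = 67/5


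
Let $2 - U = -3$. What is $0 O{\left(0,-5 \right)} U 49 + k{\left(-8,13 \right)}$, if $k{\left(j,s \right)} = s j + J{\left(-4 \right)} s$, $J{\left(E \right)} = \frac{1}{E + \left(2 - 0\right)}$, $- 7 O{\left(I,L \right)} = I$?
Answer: $- \frac{221}{2} \approx -110.5$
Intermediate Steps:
$O{\left(I,L \right)} = - \frac{I}{7}$
$J{\left(E \right)} = \frac{1}{2 + E}$ ($J{\left(E \right)} = \frac{1}{E + \left(2 + 0\right)} = \frac{1}{E + 2} = \frac{1}{2 + E}$)
$U = 5$ ($U = 2 - -3 = 2 + 3 = 5$)
$k{\left(j,s \right)} = - \frac{s}{2} + j s$ ($k{\left(j,s \right)} = s j + \frac{s}{2 - 4} = j s + \frac{s}{-2} = j s - \frac{s}{2} = - \frac{s}{2} + j s$)
$0 O{\left(0,-5 \right)} U 49 + k{\left(-8,13 \right)} = 0 \left(\left(- \frac{1}{7}\right) 0\right) 5 \cdot 49 + 13 \left(- \frac{1}{2} - 8\right) = 0 \cdot 0 \cdot 5 \cdot 49 + 13 \left(- \frac{17}{2}\right) = 0 \cdot 5 \cdot 49 - \frac{221}{2} = 0 \cdot 49 - \frac{221}{2} = 0 - \frac{221}{2} = - \frac{221}{2}$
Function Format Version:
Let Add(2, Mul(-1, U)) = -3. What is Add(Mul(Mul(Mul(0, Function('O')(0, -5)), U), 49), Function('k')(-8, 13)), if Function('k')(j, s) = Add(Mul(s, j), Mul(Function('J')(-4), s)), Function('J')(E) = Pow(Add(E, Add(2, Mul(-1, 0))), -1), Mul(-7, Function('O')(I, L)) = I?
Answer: Rational(-221, 2) ≈ -110.50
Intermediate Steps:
Function('O')(I, L) = Mul(Rational(-1, 7), I)
Function('J')(E) = Pow(Add(2, E), -1) (Function('J')(E) = Pow(Add(E, Add(2, 0)), -1) = Pow(Add(E, 2), -1) = Pow(Add(2, E), -1))
U = 5 (U = Add(2, Mul(-1, -3)) = Add(2, 3) = 5)
Function('k')(j, s) = Add(Mul(Rational(-1, 2), s), Mul(j, s)) (Function('k')(j, s) = Add(Mul(s, j), Mul(Pow(Add(2, -4), -1), s)) = Add(Mul(j, s), Mul(Pow(-2, -1), s)) = Add(Mul(j, s), Mul(Rational(-1, 2), s)) = Add(Mul(Rational(-1, 2), s), Mul(j, s)))
Add(Mul(Mul(Mul(0, Function('O')(0, -5)), U), 49), Function('k')(-8, 13)) = Add(Mul(Mul(Mul(0, Mul(Rational(-1, 7), 0)), 5), 49), Mul(13, Add(Rational(-1, 2), -8))) = Add(Mul(Mul(Mul(0, 0), 5), 49), Mul(13, Rational(-17, 2))) = Add(Mul(Mul(0, 5), 49), Rational(-221, 2)) = Add(Mul(0, 49), Rational(-221, 2)) = Add(0, Rational(-221, 2)) = Rational(-221, 2)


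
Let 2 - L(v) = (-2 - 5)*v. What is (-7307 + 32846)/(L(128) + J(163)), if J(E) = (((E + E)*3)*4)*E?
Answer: 25539/638554 ≈ 0.039995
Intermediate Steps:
J(E) = 24*E² (J(E) = (((2*E)*3)*4)*E = ((6*E)*4)*E = (24*E)*E = 24*E²)
L(v) = 2 + 7*v (L(v) = 2 - (-2 - 5)*v = 2 - (-7)*v = 2 + 7*v)
(-7307 + 32846)/(L(128) + J(163)) = (-7307 + 32846)/((2 + 7*128) + 24*163²) = 25539/((2 + 896) + 24*26569) = 25539/(898 + 637656) = 25539/638554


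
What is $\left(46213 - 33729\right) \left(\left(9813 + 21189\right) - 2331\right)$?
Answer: $357928764$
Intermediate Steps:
$\left(46213 - 33729\right) \left(\left(9813 + 21189\right) - 2331\right) = 12484 \left(31002 - 2331\right) = 12484 \cdot 28671 = 357928764$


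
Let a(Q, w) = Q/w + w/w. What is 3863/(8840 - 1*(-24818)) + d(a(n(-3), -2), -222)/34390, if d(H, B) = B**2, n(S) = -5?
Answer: 895824721/578749310 ≈ 1.5479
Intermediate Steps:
a(Q, w) = 1 + Q/w (a(Q, w) = Q/w + 1 = 1 + Q/w)
3863/(8840 - 1*(-24818)) + d(a(n(-3), -2), -222)/34390 = 3863/(8840 - 1*(-24818)) + (-222)**2/34390 = 3863/(8840 + 24818) + 49284*(1/34390) = 3863/33658 + 24642/17195 = 895824721/578749310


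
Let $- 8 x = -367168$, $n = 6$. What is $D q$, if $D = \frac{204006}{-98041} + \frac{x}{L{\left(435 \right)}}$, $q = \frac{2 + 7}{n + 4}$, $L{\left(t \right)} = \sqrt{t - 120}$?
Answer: $- \frac{918027}{490205} + \frac{68844 \sqrt{35}}{175} \approx 2325.5$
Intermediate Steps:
$L{\left(t \right)} = \sqrt{-120 + t}$
$x = 45896$ ($x = \left(- \frac{1}{8}\right) \left(-367168\right) = 45896$)
$q = \frac{9}{10}$ ($q = \frac{2 + 7}{6 + 4} = \frac{9}{10} \approx 0.9$)
$D = - \frac{204006}{98041} + \frac{45896 \sqrt{35}}{105}$ ($D = \frac{204006}{-98041} + \frac{45896}{\sqrt{-120 + 435}} = 204006 \left(- \frac{1}{98041}\right) + \frac{45896}{\sqrt{315}} = - \frac{204006}{98041} + \frac{45896}{3 \sqrt{35}} = - \frac{204006}{98041} + 45896 \frac{\sqrt{35}}{105} = - \frac{204006}{98041} + \frac{45896 \sqrt{35}}{105} \approx 2583.9$)
$D q = \left(- \frac{204006}{98041} + \frac{45896 \sqrt{35}}{105}\right) \frac{9}{10} = - \frac{918027}{490205} + \frac{68844 \sqrt{35}}{175}$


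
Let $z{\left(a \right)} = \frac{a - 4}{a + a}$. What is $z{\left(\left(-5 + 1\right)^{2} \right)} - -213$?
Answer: $\frac{1707}{8} \approx 213.38$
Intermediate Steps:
$z{\left(a \right)} = \frac{-4 + a}{2 a}$
$z{\left(\left(-5 + 1\right)^{2} \right)} - -213 = \frac{-4 + \left(-5 + 1\right)^{2}}{2 \left(-5 + 1\right)^{2}} - -213 = \frac{-4 + \left(-4\right)^{2}}{2 \left(-4\right)^{2}} + 213 = \frac{-4 + 16}{2 \cdot 16} + 213 = \frac{1}{2} \cdot \frac{1}{16} \cdot 12 + 213 = \frac{3}{8} + 213 = \frac{1707}{8}$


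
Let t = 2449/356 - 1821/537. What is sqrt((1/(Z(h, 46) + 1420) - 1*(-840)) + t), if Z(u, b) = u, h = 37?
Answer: sqrt(1817793349486930049)/46422934 ≈ 29.043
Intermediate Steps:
t = 222279/63724 (t = 2449*(1/356) - 1821*1/537 = 2449/356 - 607/179 = 222279/63724 ≈ 3.4882)
sqrt((1/(Z(h, 46) + 1420) - 1*(-840)) + t) = sqrt((1/(37 + 1420) - 1*(-840)) + 222279/63724) = sqrt((1/1457 + 840) + 222279/63724) = sqrt(1223881/1457 + 222279/63724) = sqrt(78314453347/92845868) = sqrt(1817793349486930049)/46422934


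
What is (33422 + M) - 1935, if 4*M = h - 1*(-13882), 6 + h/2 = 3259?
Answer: 36584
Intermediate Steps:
h = 6506 (h = -12 + 2*3259 = -12 + 6518 = 6506)
M = 5097 (M = (6506 - 1*(-13882))/4 = (6506 + 13882)/4 = (¼)*20388 = 5097)
(33422 + M) - 1935 = (33422 + 5097) - 1935 = 38519 - 1935 = 36584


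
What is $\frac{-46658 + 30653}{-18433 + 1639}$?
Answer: $\frac{5335}{5598} \approx 0.95302$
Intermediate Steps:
$\frac{-46658 + 30653}{-18433 + 1639} = - \frac{16005}{-16794} = \left(-16005\right) \left(- \frac{1}{16794}\right) = \frac{5335}{5598}$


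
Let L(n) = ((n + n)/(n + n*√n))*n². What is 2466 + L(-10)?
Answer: 2*(-1333*I + 1233*√10)/(√10 - I) ≈ 2484.2 - 57.496*I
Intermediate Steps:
L(n) = 2*n³/(n + n^(3/2)) (L(n) = ((2*n)/(n + n^(3/2)))*n² = (2*n/(n + n^(3/2)))*n² = 2*n³/(n + n^(3/2)))
2466 + L(-10) = 2466 + 2*(-10)³/(-10 + (-10)^(3/2)) = 2466 + 2*(-1000)/(-10 - 10*I*√10) = 2466 - 2000/(-10 - 10*I*√10)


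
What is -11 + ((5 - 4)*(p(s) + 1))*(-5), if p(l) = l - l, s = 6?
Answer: -16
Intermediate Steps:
p(l) = 0
-11 + ((5 - 4)*(p(s) + 1))*(-5) = -11 + ((5 - 4)*(0 + 1))*(-5) = -11 + (1*1)*(-5) = -11 + 1*(-5) = -11 - 5 = -16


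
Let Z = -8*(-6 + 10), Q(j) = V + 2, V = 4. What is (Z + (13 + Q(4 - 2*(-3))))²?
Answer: 169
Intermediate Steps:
Q(j) = 6 (Q(j) = 4 + 2 = 6)
Z = -32 (Z = -8*4 = -32)
(Z + (13 + Q(4 - 2*(-3))))² = (-32 + (13 + 6))² = (-32 + 19)² = (-13)² = 169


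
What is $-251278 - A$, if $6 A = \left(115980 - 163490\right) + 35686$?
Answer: $- \frac{747922}{3} \approx -2.4931 \cdot 10^{5}$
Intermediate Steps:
$A = - \frac{5912}{3}$ ($A = \frac{\left(115980 - 163490\right) + 35686}{6} = \frac{-47510 + 35686}{6} = \frac{1}{6} \left(-11824\right) = - \frac{5912}{3} \approx -1970.7$)
$-251278 - A = -251278 - - \frac{5912}{3} = -251278 + \frac{5912}{3} = - \frac{747922}{3}$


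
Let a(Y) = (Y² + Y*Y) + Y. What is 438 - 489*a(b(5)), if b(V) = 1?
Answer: -1029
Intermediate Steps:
a(Y) = Y + 2*Y² (a(Y) = (Y² + Y²) + Y = 2*Y² + Y = Y + 2*Y²)
438 - 489*a(b(5)) = 438 - 489*(1 + 2*1) = 438 - 489*(1 + 2) = 438 - 489*3 = 438 - 1467 = -1029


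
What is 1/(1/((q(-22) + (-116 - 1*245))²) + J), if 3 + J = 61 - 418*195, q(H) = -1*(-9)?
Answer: -123904/10092228607 ≈ -1.2277e-5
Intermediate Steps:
q(H) = 9
J = -81452 (J = -3 + (61 - 418*195) = -3 + (61 - 81510) = -3 - 81449 = -81452)
1/(1/((q(-22) + (-116 - 1*245))²) + J) = 1/(1/((9 + (-116 - 1*245))²) - 81452) = 1/(1/((9 + (-116 - 245))²) - 81452) = 1/(1/((9 - 361)²) - 81452) = 1/(1/((-352)²) - 81452) = 1/(1/123904 - 81452) = 1/(-10092228607/123904) = -123904/10092228607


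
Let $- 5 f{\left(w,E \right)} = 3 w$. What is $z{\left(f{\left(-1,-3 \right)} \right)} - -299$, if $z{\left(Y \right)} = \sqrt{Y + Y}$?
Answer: $299 + \frac{\sqrt{30}}{5} \approx 300.1$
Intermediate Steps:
$f{\left(w,E \right)} = - \frac{3 w}{5}$
$z{\left(Y \right)} = \sqrt{2} \sqrt{Y}$ ($z{\left(Y \right)} = \sqrt{2 Y} = \sqrt{2} \sqrt{Y}$)
$z{\left(f{\left(-1,-3 \right)} \right)} - -299 = \sqrt{2} \sqrt{\left(- \frac{3}{5}\right) \left(-1\right)} - -299 = \sqrt{2} \sqrt{\frac{3}{5}} + 299 = \sqrt{2} \frac{\sqrt{15}}{5} + 299 = \frac{\sqrt{30}}{5} + 299 = 299 + \frac{\sqrt{30}}{5}$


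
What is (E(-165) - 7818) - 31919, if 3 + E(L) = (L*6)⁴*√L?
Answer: -39740 + 960596010000*I*√165 ≈ -39740.0 + 1.2339e+13*I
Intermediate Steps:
E(L) = -3 + 1296*L^(9/2) (E(L) = -3 + (L*6)⁴*√L = -3 + (6*L)⁴*√L = -3 + (1296*L⁴)*√L = -3 + 1296*L^(9/2))
(E(-165) - 7818) - 31919 = ((-3 + 1296*(-165)^(9/2)) - 7818) - 31919 = ((-3 + 1296*(741200625*I*√165)) - 7818) - 31919 = ((-3 + 960596010000*I*√165) - 7818) - 31919 = (-7821 + 960596010000*I*√165) - 31919 = -39740 + 960596010000*I*√165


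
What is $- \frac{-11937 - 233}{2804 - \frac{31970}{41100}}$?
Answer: $\frac{50018700}{11521243} \approx 4.3414$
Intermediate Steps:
$- \frac{-11937 - 233}{2804 - \frac{31970}{41100}} = - \frac{-12170}{2804 - \frac{3197}{4110}} = - \frac{-12170}{\frac{11521243}{4110}} = - \frac{\left(-12170\right) 4110}{11521243} = \left(-1\right) \left(- \frac{50018700}{11521243}\right) = \frac{50018700}{11521243}$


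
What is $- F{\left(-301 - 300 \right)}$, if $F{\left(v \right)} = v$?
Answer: $601$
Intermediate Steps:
$- F{\left(-301 - 300 \right)} = - (-301 - 300) = \left(-1\right) \left(-601\right) = 601$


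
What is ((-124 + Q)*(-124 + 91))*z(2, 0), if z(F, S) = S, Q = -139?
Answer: 0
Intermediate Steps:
((-124 + Q)*(-124 + 91))*z(2, 0) = ((-124 - 139)*(-124 + 91))*0 = -263*(-33)*0 = 8679*0 = 0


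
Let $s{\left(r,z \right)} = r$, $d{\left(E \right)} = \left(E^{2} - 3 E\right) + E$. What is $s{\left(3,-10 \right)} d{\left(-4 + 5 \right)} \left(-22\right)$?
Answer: $66$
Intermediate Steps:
$d{\left(E \right)} = E^{2} - 2 E$
$s{\left(3,-10 \right)} d{\left(-4 + 5 \right)} \left(-22\right) = 3 \left(-4 + 5\right) \left(-2 + \left(-4 + 5\right)\right) \left(-22\right) = 3 \cdot 1 \left(-2 + 1\right) \left(-22\right) = 3 \cdot 1 \left(-1\right) \left(-22\right) = 3 \left(-1\right) \left(-22\right) = \left(-3\right) \left(-22\right) = 66$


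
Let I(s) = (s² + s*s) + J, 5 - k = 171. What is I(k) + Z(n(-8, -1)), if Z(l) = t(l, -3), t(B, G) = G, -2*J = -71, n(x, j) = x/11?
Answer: 110289/2 ≈ 55145.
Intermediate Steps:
n(x, j) = x/11 (n(x, j) = x*(1/11) = x/11)
J = 71/2 (J = -½*(-71) = 71/2 ≈ 35.500)
k = -166 (k = 5 - 1*171 = 5 - 171 = -166)
Z(l) = -3
I(s) = 71/2 + 2*s² (I(s) = (s² + s*s) + 71/2 = (s² + s²) + 71/2 = 2*s² + 71/2 = 71/2 + 2*s²)
I(k) + Z(n(-8, -1)) = (71/2 + 2*(-166)²) - 3 = (71/2 + 2*27556) - 3 = (71/2 + 55112) - 3 = 110295/2 - 3 = 110289/2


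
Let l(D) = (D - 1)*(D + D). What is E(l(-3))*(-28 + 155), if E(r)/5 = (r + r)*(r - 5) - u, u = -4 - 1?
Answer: 582295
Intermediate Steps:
u = -5
l(D) = 2*D*(-1 + D) (l(D) = (-1 + D)*(2*D) = 2*D*(-1 + D))
E(r) = 25 + 10*r*(-5 + r) (E(r) = 5*((r + r)*(r - 5) - 1*(-5)) = 5*((2*r)*(-5 + r) + 5) = 5*(2*r*(-5 + r) + 5) = 5*(5 + 2*r*(-5 + r)) = 25 + 10*r*(-5 + r))
E(l(-3))*(-28 + 155) = (25 - 100*(-3)*(-1 - 3) + 10*(2*(-3)*(-1 - 3))**2)*(-28 + 155) = (25 - 100*(-3)*(-4) + 10*(2*(-3)*(-4))**2)*127 = (25 - 50*24 + 10*24**2)*127 = (25 - 1200 + 10*576)*127 = (25 - 1200 + 5760)*127 = 4585*127 = 582295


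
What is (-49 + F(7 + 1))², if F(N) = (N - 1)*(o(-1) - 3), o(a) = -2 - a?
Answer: 5929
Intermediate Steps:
F(N) = 4 - 4*N (F(N) = (N - 1)*((-2 - 1*(-1)) - 3) = (-1 + N)*((-2 + 1) - 3) = (-1 + N)*(-1 - 3) = (-1 + N)*(-4) = 4 - 4*N)
(-49 + F(7 + 1))² = (-49 + (4 - 4*(7 + 1)))² = (-49 + (4 - 4*8))² = (-49 + (4 - 32))² = (-49 - 28)² = (-77)² = 5929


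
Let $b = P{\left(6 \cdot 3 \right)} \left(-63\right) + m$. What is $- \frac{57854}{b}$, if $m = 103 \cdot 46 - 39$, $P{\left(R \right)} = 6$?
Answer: $- \frac{57854}{4321} \approx -13.389$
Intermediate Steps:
$m = 4699$ ($m = 4738 - 39 = 4699$)
$b = 4321$ ($b = 6 \left(-63\right) + 4699 = -378 + 4699 = 4321$)
$- \frac{57854}{b} = - \frac{57854}{4321}$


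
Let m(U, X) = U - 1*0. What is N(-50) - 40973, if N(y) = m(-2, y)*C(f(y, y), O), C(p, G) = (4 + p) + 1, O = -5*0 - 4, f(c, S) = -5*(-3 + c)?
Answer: -41513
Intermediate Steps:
f(c, S) = 15 - 5*c
m(U, X) = U (m(U, X) = U + 0 = U)
O = -4 (O = 0 - 4 = -4)
C(p, G) = 5 + p
N(y) = -40 + 10*y (N(y) = -2*(5 + (15 - 5*y)) = -2*(20 - 5*y) = -40 + 10*y)
N(-50) - 40973 = (-40 + 10*(-50)) - 40973 = (-40 - 500) - 40973 = -540 - 40973 = -41513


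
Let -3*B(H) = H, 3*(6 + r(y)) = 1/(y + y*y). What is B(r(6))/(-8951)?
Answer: -755/3383478 ≈ -0.00022314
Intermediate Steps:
r(y) = -6 + 1/(3*(y + y²)) (r(y) = -6 + 1/(3*(y + y*y)) = -6 + 1/(3*(y + y²)))
B(H) = -H/3
B(r(6))/(-8951) = -(1 - 18*6 - 18*6²)/(9*6*(1 + 6))/(-8951) = -(1 - 108 - 18*36)/(9*6*7)*(-1/8951) = -(1 - 108 - 648)/(9*6*7)*(-1/8951) = -(-755)/(9*6*7)*(-1/8951) = -⅓*(-755/126)*(-1/8951) = (755/378)*(-1/8951) = -755/3383478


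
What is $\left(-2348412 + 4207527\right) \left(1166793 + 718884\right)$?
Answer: $3505690395855$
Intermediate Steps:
$\left(-2348412 + 4207527\right) \left(1166793 + 718884\right) = 1859115 \cdot 1885677 = 3505690395855$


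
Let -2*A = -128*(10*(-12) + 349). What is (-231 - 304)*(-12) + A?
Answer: 21076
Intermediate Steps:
A = 14656 (A = -(-64)*(10*(-12) + 349) = -(-64)*(-120 + 349) = -(-64)*229 = -1/2*(-29312) = 14656)
(-231 - 304)*(-12) + A = (-231 - 304)*(-12) + 14656 = -535*(-12) + 14656 = 6420 + 14656 = 21076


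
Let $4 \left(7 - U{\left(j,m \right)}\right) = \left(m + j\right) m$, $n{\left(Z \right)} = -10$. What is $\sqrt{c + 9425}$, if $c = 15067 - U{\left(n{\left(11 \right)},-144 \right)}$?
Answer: $\sqrt{30029} \approx 173.29$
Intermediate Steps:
$U{\left(j,m \right)} = 7 - \frac{m \left(j + m\right)}{4}$ ($U{\left(j,m \right)} = 7 - \frac{\left(m + j\right) m}{4} = 7 - \frac{\left(j + m\right) m}{4} = 7 - \frac{m \left(j + m\right)}{4}$)
$c = 20604$ ($c = 15067 - \left(7 - \frac{\left(-144\right)^{2}}{4} - \left(- \frac{5}{2}\right) \left(-144\right)\right) = 15067 - \left(7 - 5184 - 360\right) = 15067 - -5537 = 15067 + 5537 = 20604$)
$\sqrt{c + 9425} = \sqrt{20604 + 9425} = \sqrt{30029}$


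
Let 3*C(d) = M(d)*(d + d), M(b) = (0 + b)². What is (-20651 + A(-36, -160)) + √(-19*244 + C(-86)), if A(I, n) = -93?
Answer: -20744 + 2*I*√964515/3 ≈ -20744.0 + 654.73*I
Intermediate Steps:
M(b) = b²
C(d) = 2*d³/3 (C(d) = (d²*(d + d))/3 = (d²*(2*d))/3 = (2*d³)/3 = 2*d³/3)
(-20651 + A(-36, -160)) + √(-19*244 + C(-86)) = (-20651 - 93) + √(-19*244 + (⅔)*(-86)³) = -20744 + √(-4636 + (⅔)*(-636056)) = -20744 + √(-4636 - 1272112/3) = -20744 + √(-1286020/3) = -20744 + 2*I*√964515/3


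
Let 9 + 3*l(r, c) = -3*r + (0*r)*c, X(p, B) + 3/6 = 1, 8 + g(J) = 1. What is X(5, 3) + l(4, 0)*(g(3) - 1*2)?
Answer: 127/2 ≈ 63.500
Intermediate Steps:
g(J) = -7 (g(J) = -8 + 1 = -7)
X(p, B) = 1/2 (X(p, B) = -1/2 + 1 = 1/2)
l(r, c) = -3 - r (l(r, c) = -3 + (-3*r + (0*r)*c)/3 = -3 + (-3*r + 0*c)/3 = -3 + (-3*r + 0)/3 = -3 + (-3*r)/3 = -3 - r)
X(5, 3) + l(4, 0)*(g(3) - 1*2) = 1/2 + (-3 - 1*4)*(-7 - 1*2) = 1/2 + (-3 - 4)*(-7 - 2) = 1/2 - 7*(-9) = 1/2 + 63 = 127/2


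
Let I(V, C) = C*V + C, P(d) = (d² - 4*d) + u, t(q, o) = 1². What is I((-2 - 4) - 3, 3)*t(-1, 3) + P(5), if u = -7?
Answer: -26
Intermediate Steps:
t(q, o) = 1
P(d) = -7 + d² - 4*d (P(d) = (d² - 4*d) - 7 = -7 + d² - 4*d)
I(V, C) = C + C*V
I((-2 - 4) - 3, 3)*t(-1, 3) + P(5) = (3*(1 + ((-2 - 4) - 3)))*1 + (-7 + 5² - 4*5) = (3*(1 + (-6 - 3)))*1 + (-7 + 25 - 20) = (3*(1 - 9))*1 - 2 = (3*(-8))*1 - 2 = -24*1 - 2 = -24 - 2 = -26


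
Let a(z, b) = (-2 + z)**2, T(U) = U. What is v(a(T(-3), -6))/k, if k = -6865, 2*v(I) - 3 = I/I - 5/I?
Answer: -19/68650 ≈ -0.00027677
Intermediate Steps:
v(I) = 2 - 5/(2*I) (v(I) = 3/2 + (I/I - 5/I)/2 = 3/2 + (1 - 5/I)/2 = 3/2 + (1/2 - 5/(2*I)) = 2 - 5/(2*I))
v(a(T(-3), -6))/k = (2 - 5/(2*(-2 - 3)**2))/(-6865) = (2 - 5/(2*((-5)**2)))*(-1/6865) = (2 - 5/2/25)*(-1/6865) = (2 - 5/2*1/25)*(-1/6865) = (2 - 1/10)*(-1/6865) = (19/10)*(-1/6865) = -19/68650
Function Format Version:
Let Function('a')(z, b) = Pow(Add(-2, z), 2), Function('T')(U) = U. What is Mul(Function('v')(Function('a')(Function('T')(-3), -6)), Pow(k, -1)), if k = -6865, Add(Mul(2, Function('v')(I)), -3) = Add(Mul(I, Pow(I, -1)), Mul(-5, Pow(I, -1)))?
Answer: Rational(-19, 68650) ≈ -0.00027677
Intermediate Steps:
Function('v')(I) = Add(2, Mul(Rational(-5, 2), Pow(I, -1))) (Function('v')(I) = Add(Rational(3, 2), Mul(Rational(1, 2), Add(Mul(I, Pow(I, -1)), Mul(-5, Pow(I, -1))))) = Add(Rational(3, 2), Mul(Rational(1, 2), Add(1, Mul(-5, Pow(I, -1))))) = Add(Rational(3, 2), Add(Rational(1, 2), Mul(Rational(-5, 2), Pow(I, -1)))) = Add(2, Mul(Rational(-5, 2), Pow(I, -1))))
Mul(Function('v')(Function('a')(Function('T')(-3), -6)), Pow(k, -1)) = Mul(Add(2, Mul(Rational(-5, 2), Pow(Pow(Add(-2, -3), 2), -1))), Pow(-6865, -1)) = Mul(Add(2, Mul(Rational(-5, 2), Pow(Pow(-5, 2), -1))), Rational(-1, 6865)) = Mul(Add(2, Mul(Rational(-5, 2), Pow(25, -1))), Rational(-1, 6865)) = Mul(Add(2, Mul(Rational(-5, 2), Rational(1, 25))), Rational(-1, 6865)) = Mul(Add(2, Rational(-1, 10)), Rational(-1, 6865)) = Mul(Rational(19, 10), Rational(-1, 6865)) = Rational(-19, 68650)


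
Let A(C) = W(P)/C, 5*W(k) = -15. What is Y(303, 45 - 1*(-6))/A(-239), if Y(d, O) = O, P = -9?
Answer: 4063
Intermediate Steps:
W(k) = -3 (W(k) = (⅕)*(-15) = -3)
A(C) = -3/C
Y(303, 45 - 1*(-6))/A(-239) = (45 - 1*(-6))/((-3/(-239))) = (45 + 6)/((-3*(-1/239))) = 51/(3/239) = 51*(239/3) = 4063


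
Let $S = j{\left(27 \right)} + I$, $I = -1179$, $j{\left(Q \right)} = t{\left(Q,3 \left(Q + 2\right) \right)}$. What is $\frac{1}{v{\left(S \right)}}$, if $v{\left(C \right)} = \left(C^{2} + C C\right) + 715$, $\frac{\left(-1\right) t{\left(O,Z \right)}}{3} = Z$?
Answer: $\frac{1}{4147915} \approx 2.4108 \cdot 10^{-7}$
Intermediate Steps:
$t{\left(O,Z \right)} = - 3 Z$
$j{\left(Q \right)} = -18 - 9 Q$ ($j{\left(Q \right)} = - 3 \cdot 3 \left(Q + 2\right) = - 3 \cdot 3 \left(2 + Q\right) = - 3 \left(6 + 3 Q\right) = -18 - 9 Q$)
$S = -1440$ ($S = \left(-18 - 243\right) - 1179 = -261 - 1179 = -1440$)
$v{\left(C \right)} = 715 + 2 C^{2}$ ($v{\left(C \right)} = \left(C^{2} + C^{2}\right) + 715 = 2 C^{2} + 715 = 715 + 2 C^{2}$)
$\frac{1}{v{\left(S \right)}} = \frac{1}{715 + 2 \left(-1440\right)^{2}} = \frac{1}{715 + 2 \cdot 2073600} = \frac{1}{715 + 4147200} = \frac{1}{4147915}$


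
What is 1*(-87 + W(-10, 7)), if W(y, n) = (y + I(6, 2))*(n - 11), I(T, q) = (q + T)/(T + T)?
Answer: -149/3 ≈ -49.667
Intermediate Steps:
I(T, q) = (T + q)/(2*T) (I(T, q) = (T + q)/((2*T)) = (T + q)*(1/(2*T)) = (T + q)/(2*T))
W(y, n) = (-11 + n)*(⅔ + y) (W(y, n) = (y + (½)*(6 + 2)/6)*(n - 11) = (y + (½)*(⅙)*8)*(-11 + n) = (y + ⅔)*(-11 + n) = (⅔ + y)*(-11 + n) = (-11 + n)*(⅔ + y))
1*(-87 + W(-10, 7)) = 1*(-87 + (-22/3 - 11*(-10) + (⅔)*7 + 7*(-10))) = 1*(-87 + (-22/3 + 110 + 14/3 - 70)) = 1*(-87 + 112/3) = 1*(-149/3) = -149/3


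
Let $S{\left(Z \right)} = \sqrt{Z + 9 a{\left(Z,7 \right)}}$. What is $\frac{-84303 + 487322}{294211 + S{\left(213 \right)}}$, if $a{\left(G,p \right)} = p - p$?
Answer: $\frac{118572623009}{86560112308} - \frac{403019 \sqrt{213}}{86560112308} \approx 1.3698$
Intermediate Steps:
$a{\left(G,p \right)} = 0$
$S{\left(Z \right)} = \sqrt{Z}$ ($S{\left(Z \right)} = \sqrt{Z + 9 \cdot 0} = \sqrt{Z + 0} = \sqrt{Z}$)
$\frac{-84303 + 487322}{294211 + S{\left(213 \right)}} = \frac{-84303 + 487322}{294211 + \sqrt{213}} = \frac{403019}{294211 + \sqrt{213}}$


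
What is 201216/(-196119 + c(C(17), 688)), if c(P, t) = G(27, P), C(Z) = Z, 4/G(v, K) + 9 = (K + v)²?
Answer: -387743232/377921309 ≈ -1.0260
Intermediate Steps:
G(v, K) = 4/(-9 + (K + v)²)
c(P, t) = 4/(-9 + (27 + P)²) (c(P, t) = 4/(-9 + (P + 27)²) = 4/(-9 + (27 + P)²))
201216/(-196119 + c(C(17), 688)) = 201216/(-196119 + 4/(-9 + (27 + 17)²)) = 201216/(-196119 + 4/(-9 + 44²)) = 201216/(-196119 + 4/(-9 + 1936)) = 201216/(-196119 + 4/1927) = 201216/(-377921309/1927) = 201216*(-1927/377921309) = -387743232/377921309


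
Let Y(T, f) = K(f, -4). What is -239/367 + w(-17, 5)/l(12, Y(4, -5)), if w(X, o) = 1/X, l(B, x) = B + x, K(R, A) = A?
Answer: -32871/49912 ≈ -0.65858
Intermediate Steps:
Y(T, f) = -4
-239/367 + w(-17, 5)/l(12, Y(4, -5)) = -239/367 + 1/((-17)*(12 - 4)) = -239*1/367 - 1/17/8 = -239/367 - 1/17*⅛ = -239/367 - 1/136 = -32871/49912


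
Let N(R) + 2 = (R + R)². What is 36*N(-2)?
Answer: 504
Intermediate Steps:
N(R) = -2 + 4*R² (N(R) = -2 + (R + R)² = -2 + (2*R)² = -2 + 4*R²)
36*N(-2) = 36*(-2 + 4*(-2)²) = 36*(-2 + 4*4) = 36*(-2 + 16) = 36*14 = 504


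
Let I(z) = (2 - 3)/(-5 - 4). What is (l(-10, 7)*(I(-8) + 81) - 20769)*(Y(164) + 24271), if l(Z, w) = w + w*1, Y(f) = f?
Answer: -479743215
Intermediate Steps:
I(z) = ⅑ (I(z) = -1/(-9) = -1*(-⅑) = ⅑)
l(Z, w) = 2*w (l(Z, w) = w + w = 2*w)
(l(-10, 7)*(I(-8) + 81) - 20769)*(Y(164) + 24271) = ((2*7)*(⅑ + 81) - 20769)*(164 + 24271) = (14*(730/9) - 20769)*24435 = (10220/9 - 20769)*24435 = -176701/9*24435 = -479743215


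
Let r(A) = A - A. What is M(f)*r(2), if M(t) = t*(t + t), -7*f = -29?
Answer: 0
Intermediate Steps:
f = 29/7 (f = -1/7*(-29) = 29/7 ≈ 4.1429)
M(t) = 2*t**2 (M(t) = t*(2*t) = 2*t**2)
r(A) = 0
M(f)*r(2) = (2*(29/7)**2)*0 = (2*(841/49))*0 = (1682/49)*0 = 0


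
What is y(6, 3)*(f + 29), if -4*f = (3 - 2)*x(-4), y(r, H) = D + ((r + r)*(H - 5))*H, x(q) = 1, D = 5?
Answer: -7705/4 ≈ -1926.3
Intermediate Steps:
y(r, H) = 5 + 2*H*r*(-5 + H) (y(r, H) = 5 + ((r + r)*(H - 5))*H = 5 + ((2*r)*(-5 + H))*H = 5 + (2*r*(-5 + H))*H = 5 + 2*H*r*(-5 + H))
f = -¼ (f = -(3 - 2)/4 = -1/4 = -¼*1 = -¼ ≈ -0.25000)
y(6, 3)*(f + 29) = (5 - 10*3*6 + 2*6*3²)*(-¼ + 29) = (5 - 180 + 2*6*9)*(115/4) = (5 - 180 + 108)*(115/4) = -67*115/4 = -7705/4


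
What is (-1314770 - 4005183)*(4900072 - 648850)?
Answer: -22616301232566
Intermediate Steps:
(-1314770 - 4005183)*(4900072 - 648850) = -5319953*4251222 = -22616301232566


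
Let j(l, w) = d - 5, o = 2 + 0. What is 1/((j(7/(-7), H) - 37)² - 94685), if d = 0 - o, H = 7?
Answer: -1/92749 ≈ -1.0782e-5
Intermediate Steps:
o = 2
d = -2 (d = 0 - 1*2 = 0 - 2 = -2)
j(l, w) = -7 (j(l, w) = -2 - 5 = -7)
1/((j(7/(-7), H) - 37)² - 94685) = 1/((-7 - 37)² - 94685) = 1/((-44)² - 94685) = 1/(1936 - 94685) = 1/(-92749) = -1/92749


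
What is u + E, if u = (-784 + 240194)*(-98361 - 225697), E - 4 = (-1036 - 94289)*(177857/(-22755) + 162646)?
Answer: -3444189794027/37 ≈ -9.3086e+10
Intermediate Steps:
E = -573628940167/37 (E = 4 + (-1036 - 94289)*(177857/(-22755) + 162646) = 4 - 95325*(177857*(-1/22755) + 162646) = 4 - 95325*(-177857/22755 + 162646) = 4 - 95325*3700831873/22755 = 4 - 573628940315/37 = -573628940167/37 ≈ -1.5503e+10)
u = -77582725780 (u = 239410*(-324058) = -77582725780)
u + E = -77582725780 - 573628940167/37 = -3444189794027/37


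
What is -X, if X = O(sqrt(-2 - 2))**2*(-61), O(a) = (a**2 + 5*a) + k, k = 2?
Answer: -5856 - 2440*I ≈ -5856.0 - 2440.0*I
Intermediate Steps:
O(a) = 2 + a**2 + 5*a (O(a) = (a**2 + 5*a) + 2 = 2 + a**2 + 5*a)
X = -61*(-2 + 10*I)**2 (X = (2 + (sqrt(-2 - 2))**2 + 5*sqrt(-2 - 2))**2*(-61) = (2 + (sqrt(-4))**2 + 5*sqrt(-4))**2*(-61) = (2 + (2*I)**2 + 5*(2*I))**2*(-61) = (2 - 4 + 10*I)**2*(-61) = (-2 + 10*I)**2*(-61) = -61*(-2 + 10*I)**2 ≈ 5856.0 + 2440.0*I)
-X = -(5856 + 2440*I) = -5856 - 2440*I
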